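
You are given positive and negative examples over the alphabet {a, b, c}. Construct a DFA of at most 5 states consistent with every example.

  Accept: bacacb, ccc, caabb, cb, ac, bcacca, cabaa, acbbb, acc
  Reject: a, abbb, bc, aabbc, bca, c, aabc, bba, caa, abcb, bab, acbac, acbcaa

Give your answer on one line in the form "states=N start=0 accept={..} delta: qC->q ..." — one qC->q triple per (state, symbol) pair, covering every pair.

State merging on the prefix tree: take the shortest (then alphabetical) example prefix whose next move is undefined and point that move at state 0, else 1, else 2, ...; a target is out if some Accept/Reject pair would then sit in one state with the same input left (inseparable). If every existing state is out, open a new one.
a: 0a undefined. 0a->0: no, ac/c meet in 0 with "c" left. Open state 1: 0a->1.
b: 0b undefined. 0b->0: ok.
c: 0c undefined. 0c->0: no, ccc/bc meet in 0. 0c->1: no, cb/bab meet in 1 with "b" left. Open state 2: 0c->2.
aa: 1a undefined. 1a->0: ok.
ab: 1b undefined. 1b->0: no, cb/abcb meet in 2 with "b" left. 1b->1: ok.
ac: 1c undefined. 1c->0: no, bacacb/abcb meet in 0. 1c->1: no, ac/a meet in 1. 1c->2: no, cb/abcb meet in 2 with "b" left. Open state 3: 1c->3.
ca: 2a undefined. 2a->0: no, caabb/a meet in 1. 2a->1: no, caabb/caa meet in 0. 2a->2: ok.
cb: 2b undefined. 2b->0: ok.
cc: 2c undefined. 2c->0: no, ccc/bc meet in 2. 2c->1: ok.
acb: 3b undefined. 3b->0: no, ccc/acbac meet in 3. 3b->1: no, acbbb/a meet in 1. 3b->2: ok.
acc: 3c undefined. 3c->0: ok.
baca: 3a undefined. 3a->0: ok.
All examples now run through 4 states with every (state, symbol) defined. Accept strings end in {0,3}, Reject strings end in {1,2}; accept={0,3}.

states=4 start=0 accept={0,3} delta: 0a->1 0b->0 0c->2 1a->0 1b->1 1c->3 2a->2 2b->0 2c->1 3a->0 3b->2 3c->0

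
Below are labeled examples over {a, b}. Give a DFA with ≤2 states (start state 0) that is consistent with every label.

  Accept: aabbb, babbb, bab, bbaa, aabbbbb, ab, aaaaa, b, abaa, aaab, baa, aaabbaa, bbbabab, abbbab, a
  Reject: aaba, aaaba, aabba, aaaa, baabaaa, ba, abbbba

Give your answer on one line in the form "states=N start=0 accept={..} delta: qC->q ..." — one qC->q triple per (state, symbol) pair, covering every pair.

states=2 start=0 accept={1} delta: 0a->1 0b->1 1a->0 1b->1

State merging on the prefix tree: take the shortest (then alphabetical) example prefix whose next move is undefined and point that move at state 0, else 1, else 2, ...; a target is out if some Accept/Reject pair would then sit in one state with the same input left (inseparable). If every existing state is out, open a new one.
a: 0a undefined. 0a->0: no, aaaaa/aaaa meet in 0. Open state 1: 0a->1.
b: 0b undefined. 0b->0: no, a/ba meet in 1. 0b->1: ok.
aa: 1a undefined. 1a->0: ok.
ab: 1b undefined. 1b->0: no, aabbb/aaaba meet in 1. 1b->1: ok.
All examples now run through 2 states with every (state, symbol) defined. Accept strings end in {1}, Reject strings end in {0}; accept={1}.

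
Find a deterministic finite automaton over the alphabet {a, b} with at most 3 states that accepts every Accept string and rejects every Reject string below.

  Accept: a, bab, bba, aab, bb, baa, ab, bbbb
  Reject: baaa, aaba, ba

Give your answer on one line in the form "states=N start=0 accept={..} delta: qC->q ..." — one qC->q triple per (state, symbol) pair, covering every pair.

Fold the examples into a partial DFA from state 0: repeatedly fix the first undefined (state, symbol) met by the shortest-then-alphabetical prefix, trying targets in increasing order and rejecting any under which an Accept and a Reject string meet in one state with the same remainder; add a state when all current targets are rejected. Accepting states are where Accept strings end.
a: 0a undefined. 0a->0: ok.
b: 0b undefined. 0b->0: no, a/baaa meet in 0. Open state 1: 0b->1.
ba: 1a undefined. 1a->0: no, a/baaa meet in 0. 1a->1: no, aab/baaa meet in 1. Open state 2: 1a->2.
bb: 1b undefined. 1b->0: ok.
baa: 2a undefined. 2a->0: no, a/baaa meet in 0. 2a->1: ok.
bab: 2b undefined. 2b->0: ok.
All examples now run through 3 states with every (state, symbol) defined. Accept strings end in {0,1}, Reject strings end in {2}; accept={0,1}.

states=3 start=0 accept={0,1} delta: 0a->0 0b->1 1a->2 1b->0 2a->1 2b->0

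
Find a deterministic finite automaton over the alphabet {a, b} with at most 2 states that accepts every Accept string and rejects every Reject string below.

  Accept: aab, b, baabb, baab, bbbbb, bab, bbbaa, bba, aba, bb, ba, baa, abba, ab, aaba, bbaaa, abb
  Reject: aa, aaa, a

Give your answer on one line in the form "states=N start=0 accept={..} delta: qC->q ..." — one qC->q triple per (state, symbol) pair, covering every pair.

states=2 start=0 accept={1} delta: 0a->0 0b->1 1a->1 1b->1

State merging on the prefix tree: take the shortest (then alphabetical) example prefix whose next move is undefined and point that move at state 0, else 1, else 2, ...; a target is out if some Accept/Reject pair would then sit in one state with the same input left (inseparable). If every existing state is out, open a new one.
a: 0a undefined. 0a->0: ok.
b: 0b undefined. 0b->0: no, aab/aa meet in 0. Open state 1: 0b->1.
ba: 1a undefined. 1a->0: no, aba/aa meet in 0. 1a->1: ok.
bb: 1b undefined. 1b->0: no, baab/aa meet in 0. 1b->1: ok.
All examples now run through 2 states with every (state, symbol) defined. Accept strings end in {1}, Reject strings end in {0}; accept={1}.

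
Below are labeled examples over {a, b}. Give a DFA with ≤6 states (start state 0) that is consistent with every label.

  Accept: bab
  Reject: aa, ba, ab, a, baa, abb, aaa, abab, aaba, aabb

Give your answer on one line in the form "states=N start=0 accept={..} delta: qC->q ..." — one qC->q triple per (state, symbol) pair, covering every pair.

State merging on the prefix tree: take the shortest (then alphabetical) example prefix whose next move is undefined and point that move at state 0, else 1, else 2, ...; a target is out if some Accept/Reject pair would then sit in one state with the same input left (inseparable). If every existing state is out, open a new one.
a: 0a undefined. 0a->0: no, bab/abab meet in 0 with "bab" left. Open state 1: 0a->1.
b: 0b undefined. 0b->0: no, bab/ab meet in 1 with "b" left. 0b->1: ok.
aa: 1a undefined. 1a->0: no, bab/a meet in 1. 1a->1: no, bab/ab meet in 1 with "b" left. Open state 2: 1a->2.
ab: 1b undefined. 1b->0: ok.
aaa: 2a undefined. 2a->0: ok.
aab: 2b undefined. 2b->0: no, bab/ab meet in 0. 2b->1: no, bab/a meet in 1. 2b->2: no, bab/aa meet in 2. Open state 3: 2b->3.
aaba: 3a undefined. 3a->0: ok.
aabb: 3b undefined. 3b->0: ok.
All examples now run through 4 states with every (state, symbol) defined. Accept strings end in {3}, Reject strings end in {0,1,2}; accept={3}.

states=4 start=0 accept={3} delta: 0a->1 0b->1 1a->2 1b->0 2a->0 2b->3 3a->0 3b->0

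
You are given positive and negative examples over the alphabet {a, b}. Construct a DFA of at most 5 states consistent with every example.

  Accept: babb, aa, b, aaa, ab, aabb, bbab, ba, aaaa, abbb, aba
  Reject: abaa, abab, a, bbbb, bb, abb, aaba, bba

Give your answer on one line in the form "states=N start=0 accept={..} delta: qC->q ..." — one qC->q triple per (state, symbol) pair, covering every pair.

State merging on the prefix tree: take the shortest (then alphabetical) example prefix whose next move is undefined and point that move at state 0, else 1, else 2, ...; a target is out if some Accept/Reject pair would then sit in one state with the same input left (inseparable). If every existing state is out, open a new one.
a: 0a undefined. 0a->0: no, aa/a meet in 0. Open state 1: 0a->1.
b: 0b undefined. 0b->0: no, babb/abb meet in 1 with "bb" left. 0b->1: no, b/a meet in 1. Open state 2: 0b->2.
aa: 1a undefined. 1a->0: no, aaa/a meet in 1. 1a->1: no, aa/a meet in 1. 1a->2: ok.
ab: 1b undefined. 1b->0: no, aa/abaa meet in 2. 1b->1: no, aaa/abaa meet in 2 with "a" left. 1b->2: no, aaaa/abaa meet in 2 with "aa" left. Open state 3: 1b->3.
ba: 2a undefined. 2a->0: no, babb/bb meet in 2 with "b" left. 2a->1: no, babb/abb meet in 3 with "b" left. 2a->2: ok.
bb: 2b undefined. 2b->0: ok.
aba: 3a undefined. 3a->0: no, babb/abab meet in 2. 3a->1: no, babb/abaa meet in 2. 3a->2: no, babb/abaa meet in 2. 3a->3: no, ab/abaa meet in 3. Open state 4: 3a->4.
abb: 3b undefined. 3b->0: ok.
abaa: 4a undefined. 4a->0: ok.
abab: 4b undefined. 4b->0: ok.
All examples now run through 5 states with every (state, symbol) defined. Accept strings end in {2,3,4}, Reject strings end in {0,1}; accept={2,3,4}.

states=5 start=0 accept={2,3,4} delta: 0a->1 0b->2 1a->2 1b->3 2a->2 2b->0 3a->4 3b->0 4a->0 4b->0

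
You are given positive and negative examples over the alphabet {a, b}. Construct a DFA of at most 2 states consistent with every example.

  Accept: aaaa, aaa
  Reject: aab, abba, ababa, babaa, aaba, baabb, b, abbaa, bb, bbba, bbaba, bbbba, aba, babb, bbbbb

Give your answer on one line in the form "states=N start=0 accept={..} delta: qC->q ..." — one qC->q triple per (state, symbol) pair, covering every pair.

states=2 start=0 accept={0} delta: 0a->0 0b->1 1a->1 1b->1

Grow the machine one transition at a time. Run the examples from 0; the earliest place one falls off (shortest prefix, ties alphabetical) gets sent to the lowest-numbered state that keeps every Accept/Reject pair distinguishable — a pair clashes when both reach the same state with identical unread suffix — and to a fresh state only if none does.
a: 0a undefined. 0a->0: ok.
b: 0b undefined. 0b->0: no, aaaa/aab meet in 0. Open state 1: 0b->1.
ba: 1a undefined. 1a->0: no, aaaa/ababa meet in 0. 1a->1: ok.
bb: 1b undefined. 1b->0: no, aaaa/abba meet in 0. 1b->1: ok.
All examples now run through 2 states with every (state, symbol) defined. Accept strings end in {0}, Reject strings end in {1}; accept={0}.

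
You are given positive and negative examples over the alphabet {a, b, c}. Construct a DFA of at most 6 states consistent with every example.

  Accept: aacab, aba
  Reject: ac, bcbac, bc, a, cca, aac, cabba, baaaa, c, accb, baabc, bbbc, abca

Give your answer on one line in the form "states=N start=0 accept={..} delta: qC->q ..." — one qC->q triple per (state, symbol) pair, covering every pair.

states=3 start=0 accept={2} delta: 0a->0 0b->1 0c->1 1a->2 1b->0 1c->0 2a->0 2b->2 2c->0

Grow the machine one transition at a time. Run the examples from 0; the earliest place one falls off (shortest prefix, ties alphabetical) gets sent to the lowest-numbered state that keeps every Accept/Reject pair distinguishable — a pair clashes when both reach the same state with identical unread suffix — and to a fresh state only if none does.
a: 0a undefined. 0a->0: ok.
b: 0b undefined. 0b->0: no, aba/a meet in 0. Open state 1: 0b->1.
c: 0c undefined. 0c->0: no, aacab/accb meet in 1. 0c->1: ok.
ba: 1a undefined. 1a->0: no, aacab/ac meet in 1. 1a->1: no, aba/ac meet in 1. Open state 2: 1a->2.
bb: 1b undefined. 1b->0: ok.
bc: 1c undefined. 1c->0: ok.
baa: 2a undefined. 2a->0: ok.
cab: 2b undefined. 2b->0: no, aacab/bc meet in 0. 2b->1: no, aacab/ac meet in 1. 2b->2: ok.
bcbac: 2c undefined. 2c->0: ok.
All examples now run through 3 states with every (state, symbol) defined. Accept strings end in {2}, Reject strings end in {0,1}; accept={2}.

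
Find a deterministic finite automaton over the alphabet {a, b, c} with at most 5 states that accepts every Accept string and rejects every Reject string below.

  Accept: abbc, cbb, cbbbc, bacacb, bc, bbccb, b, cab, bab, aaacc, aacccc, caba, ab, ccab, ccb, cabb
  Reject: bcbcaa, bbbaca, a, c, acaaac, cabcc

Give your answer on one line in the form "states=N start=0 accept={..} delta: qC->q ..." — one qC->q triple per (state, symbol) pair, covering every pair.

states=5 start=0 accept={1,4} delta: 0a->0 0b->1 0c->2 1a->0 1b->1 1c->1 2a->3 2b->0 2c->1 3a->0 3b->4 3c->0 4a->1 4b->1 4c->0

Fold the examples into a partial DFA from state 0: repeatedly fix the first undefined (state, symbol) met by the shortest-then-alphabetical prefix, trying targets in increasing order and rejecting any under which an Accept and a Reject string meet in one state with the same remainder; add a state when all current targets are rejected. Accepting states are where Accept strings end.
a: 0a undefined. 0a->0: ok.
b: 0b undefined. 0b->0: no, abbc/c meet in 0 with "c" left. Open state 1: 0b->1.
c: 0c undefined. 0c->0: no, aaacc/a meet in 0. 0c->1: no, b/c meet in 1. Open state 2: 0c->2.
ba: 1a undefined. 1a->0: ok.
bb: 1b undefined. 1b->0: no, abbc/c meet in 2. 1b->1: ok.
bc: 1c undefined. 1c->0: no, abbc/bcbcaa meet in 0. 1c->1: ok.
ca: 2a undefined. 2a->0: no, abbc/cabcc meet in 1. 2a->1: no, abbc/bbbaca meet in 1. 2a->2: no, aaacc/acaaac meet in 2 with "c" left. Open state 3: 2a->3.
cb: 2b undefined. 2b->0: ok.
cc: 2c undefined. 2c->0: no, aaacc/bcbcaa meet in 0. 2c->1: ok.
cab: 3b undefined. 3b->0: no, abbc/cabcc meet in 1. 3b->1: no, abbc/cabcc meet in 1. 3b->2: no, abbc/cabcc meet in 1. 3b->3: no, cab/bbbaca meet in 3. Open state 4: 3b->4.
acaa: 3a undefined. 3a->0: ok.
caba: 4a undefined. 4a->0: no, caba/bcbcaa meet in 0. 4a->1: ok.
cabb: 4b undefined. 4b->0: no, cabb/bcbcaa meet in 0. 4b->1: ok.
cabc: 4c undefined. 4c->0: ok.
bacac: 3c undefined. 3c->0: ok.
All examples now run through 5 states with every (state, symbol) defined. Accept strings end in {1,4}, Reject strings end in {0,2,3}; accept={1,4}.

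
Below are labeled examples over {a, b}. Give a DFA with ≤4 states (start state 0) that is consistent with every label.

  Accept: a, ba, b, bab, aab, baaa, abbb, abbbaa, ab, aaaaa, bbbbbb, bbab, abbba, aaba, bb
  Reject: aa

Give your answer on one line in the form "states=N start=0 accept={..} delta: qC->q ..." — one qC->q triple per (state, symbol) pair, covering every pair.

Fold the examples into a partial DFA from state 0: repeatedly fix the first undefined (state, symbol) met by the shortest-then-alphabetical prefix, trying targets in increasing order and rejecting any under which an Accept and a Reject string meet in one state with the same remainder; add a state when all current targets are rejected. Accepting states are where Accept strings end.
a: 0a undefined. 0a->0: no, a/aa meet in 0. Open state 1: 0a->1.
b: 0b undefined. 0b->0: ok.
aa: 1a undefined. 1a->0: no, b/aa meet in 0. 1a->1: no, a/aa meet in 1. Open state 2: 1a->2.
ab: 1b undefined. 1b->0: no, abbbaa/aa meet in 2. 1b->1: no, abbba/aa meet in 2. 1b->2: no, bab/aa meet in 2. Open state 3: 1b->3.
aaa: 2a undefined. 2a->0: no, aaaaa/aa meet in 2. 2a->1: ok.
aab: 2b undefined. 2b->0: ok.
abb: 3b undefined. 3b->0: no, abbbaa/aa meet in 2. 3b->1: ok.
abbba: 3a undefined. 3a->0: ok.
All examples now run through 4 states with every (state, symbol) defined. Accept strings end in {0,1,3}, Reject strings end in {2}; accept={0,1,3}.

states=4 start=0 accept={0,1,3} delta: 0a->1 0b->0 1a->2 1b->3 2a->1 2b->0 3a->0 3b->1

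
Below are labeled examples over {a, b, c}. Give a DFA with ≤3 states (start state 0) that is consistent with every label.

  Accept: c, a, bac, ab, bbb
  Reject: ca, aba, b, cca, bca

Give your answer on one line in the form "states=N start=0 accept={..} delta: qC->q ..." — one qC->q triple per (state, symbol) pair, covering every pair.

Fold the examples into a partial DFA from state 0: repeatedly fix the first undefined (state, symbol) met by the shortest-then-alphabetical prefix, trying targets in increasing order and rejecting any under which an Accept and a Reject string meet in one state with the same remainder; add a state when all current targets are rejected. Accepting states are where Accept strings end.
a: 0a undefined. 0a->0: no, ab/b meet in 0 with "b" left. Open state 1: 0a->1.
b: 0b undefined. 0b->0: no, bbb/b meet in 0. 0b->1: no, a/b meet in 1. Open state 2: 0b->2.
c: 0c undefined. 0c->0: no, a/ca meet in 1. 0c->1: ok.
ab: 1b undefined. 1b->0: no, c/aba meet in 1. 1b->1: ok.
ba: 2a undefined. 2a->0: ok.
bb: 2b undefined. 2b->0: no, bbb/b meet in 2. 2b->1: ok.
bc: 2c undefined. 2c->0: no, c/bca meet in 1. 2c->1: ok.
ca: 1a undefined. 1a->0: ok.
cc: 1c undefined. 1c->0: no, c/cca meet in 1. 1c->1: ok.
All examples now run through 3 states with every (state, symbol) defined. Accept strings end in {1}, Reject strings end in {0,2}; accept={1}.

states=3 start=0 accept={1} delta: 0a->1 0b->2 0c->1 1a->0 1b->1 1c->1 2a->0 2b->1 2c->1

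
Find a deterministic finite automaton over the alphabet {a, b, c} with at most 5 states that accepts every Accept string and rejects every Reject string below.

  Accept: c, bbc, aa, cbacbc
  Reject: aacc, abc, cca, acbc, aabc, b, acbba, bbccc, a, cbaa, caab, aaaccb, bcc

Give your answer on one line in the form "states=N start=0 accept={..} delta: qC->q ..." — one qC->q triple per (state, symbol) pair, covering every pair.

states=5 start=0 accept={2} delta: 0a->1 0b->0 0c->2 1a->2 1b->1 1c->3 2a->0 2b->1 2c->4 3a->0 3b->3 3c->0 4a->0 4b->0 4c->0

Fold the examples into a partial DFA from state 0: repeatedly fix the first undefined (state, symbol) met by the shortest-then-alphabetical prefix, trying targets in increasing order and rejecting any under which an Accept and a Reject string meet in one state with the same remainder; add a state when all current targets are rejected. Accepting states are where Accept strings end.
a: 0a undefined. 0a->0: no, aa/a meet in 0. Open state 1: 0a->1.
b: 0b undefined. 0b->0: ok.
c: 0c undefined. 0c->0: no, c/b meet in 0. 0c->1: no, c/a meet in 1. Open state 2: 0c->2.
aa: 1a undefined. 1a->0: no, c/aabc meet in 2. 1a->1: no, aa/a meet in 1. 1a->2: ok.
ab: 1b undefined. 1b->0: no, c/abc meet in 2. 1b->1: ok.
ac: 1c undefined. 1c->0: no, c/acbc meet in 2. 1c->1: no, c/acbba meet in 2. 1c->2: no, c/abc meet in 2. Open state 3: 1c->3.
ca: 2a undefined. 2a->0: ok.
cb: 2b undefined. 2b->0: no, c/aabc meet in 2. 2b->1: ok.
cc: 2c undefined. 2c->0: no, c/aacc meet in 2. 2c->1: no, c/cca meet in 2. 2c->2: no, c/aacc meet in 2. 2c->3: no, cbacbc/acbc meet in 3 with "bc" left. Open state 4: 2c->4.
acb: 3b undefined. 3b->0: no, c/acbc meet in 2. 3b->1: no, c/acbba meet in 2. 3b->2: no, c/acbba meet in 2. 3b->3: ok.
cca: 4a undefined. 4a->0: ok.
aacc: 4c undefined. 4c->0: ok.
acbc: 3c undefined. 3c->0: ok.
acbba: 3a undefined. 3a->0: ok.
cbacb: 4b undefined. 4b->0: ok.
All examples now run through 5 states with every (state, symbol) defined. Accept strings end in {2}, Reject strings end in {0,1,3,4}; accept={2}.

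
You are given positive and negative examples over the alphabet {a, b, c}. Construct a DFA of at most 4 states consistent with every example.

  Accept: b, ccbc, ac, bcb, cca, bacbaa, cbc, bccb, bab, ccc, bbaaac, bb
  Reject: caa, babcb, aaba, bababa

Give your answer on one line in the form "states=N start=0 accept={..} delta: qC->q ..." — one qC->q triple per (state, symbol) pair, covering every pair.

states=4 start=0 accept={0,1,3} delta: 0a->0 0b->1 0c->1 1a->2 1b->0 1c->0 2a->2 2b->3 2c->1 3a->0 3b->2 3c->3

Fold the examples into a partial DFA from state 0: repeatedly fix the first undefined (state, symbol) met by the shortest-then-alphabetical prefix, trying targets in increasing order and rejecting any under which an Accept and a Reject string meet in one state with the same remainder; add a state when all current targets are rejected. Accepting states are where Accept strings end.
a: 0a undefined. 0a->0: ok.
b: 0b undefined. 0b->0: no, b/aaba meet in 0. Open state 1: 0b->1.
c: 0c undefined. 0c->0: no, ac/caa meet in 0. 0c->1: ok.
ba: 1a undefined. 1a->0: no, bcb/babcb meet in 1 with "cb" left. 1a->1: no, b/caa meet in 1. Open state 2: 1a->2.
bb: 1b undefined. 1b->0: ok.
bc: 1c undefined. 1c->0: ok.
bab: 2b undefined. 2b->0: no, ccbc/babcb meet in 0. 2b->1: no, b/babcb meet in 1. 2b->2: no, bab/aaba meet in 2. Open state 3: 2b->3.
bac: 2c undefined. 2c->0: no, bacbaa/caa meet in 2 with "a" left. 2c->1: ok.
caa: 2a undefined. 2a->0: no, ccbc/caa meet in 0. 2a->1: no, b/caa meet in 1. 2a->2: ok.
baba: 3a undefined. 3a->0: ok.
babc: 3c undefined. 3c->0: no, b/babcb meet in 1. 3c->1: no, ccbc/babcb meet in 0. 3c->2: no, bab/babcb meet in 3. 3c->3: ok.
babcb: 3b undefined. 3b->0: no, ccbc/babcb meet in 0. 3b->1: no, b/babcb meet in 1. 3b->2: ok.
All examples now run through 4 states with every (state, symbol) defined. Accept strings end in {0,1,3}, Reject strings end in {2}; accept={0,1,3}.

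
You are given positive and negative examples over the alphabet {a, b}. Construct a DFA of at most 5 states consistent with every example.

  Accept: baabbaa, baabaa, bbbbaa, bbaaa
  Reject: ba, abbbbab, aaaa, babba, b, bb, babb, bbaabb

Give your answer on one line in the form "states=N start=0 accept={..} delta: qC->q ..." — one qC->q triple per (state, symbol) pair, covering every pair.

states=5 start=0 accept={4} delta: 0a->0 0b->1 1a->1 1b->2 2a->3 2b->2 3a->4 3b->0 4a->4 4b->0

State merging on the prefix tree: take the shortest (then alphabetical) example prefix whose next move is undefined and point that move at state 0, else 1, else 2, ...; a target is out if some Accept/Reject pair would then sit in one state with the same input left (inseparable). If every existing state is out, open a new one.
a: 0a undefined. 0a->0: ok.
b: 0b undefined. 0b->0: no, baabbaa/ba meet in 0. Open state 1: 0b->1.
ba: 1a undefined. 1a->0: no, baabaa/ba meet in 0. 1a->1: ok.
bb: 1b undefined. 1b->0: no, baabbaa/ba meet in 1. 1b->1: no, baabbaa/ba meet in 1. Open state 2: 1b->2.
bba: 2a undefined. 2a->0: no, baabaa/aaaa meet in 0. 2a->1: no, baabaa/ba meet in 1. 2a->2: no, baabaa/bb meet in 2. Open state 3: 2a->3.
bbb: 2b undefined. 2b->0: no, baabbaa/aaaa meet in 0. 2b->1: no, baabbaa/ba meet in 1. 2b->2: ok.
bbaa: 3a undefined. 3a->0: no, baabbaa/aaaa meet in 0. 3a->1: no, baabbaa/ba meet in 1. 3a->2: no, baabbaa/bb meet in 2. 3a->3: no, baabbaa/babba meet in 3. Open state 4: 3a->4.
bbaaa: 4a undefined. 4a->0: no, bbaaa/aaaa meet in 0. 4a->1: no, bbaaa/ba meet in 1. 4a->2: no, bbaaa/bb meet in 2. 4a->3: no, bbaaa/babba meet in 3. 4a->4: ok.
bbaab: 4b undefined. 4b->0: ok.
abbbbab: 3b undefined. 3b->0: ok.
All examples now run through 5 states with every (state, symbol) defined. Accept strings end in {4}, Reject strings end in {0,1,2,3}; accept={4}.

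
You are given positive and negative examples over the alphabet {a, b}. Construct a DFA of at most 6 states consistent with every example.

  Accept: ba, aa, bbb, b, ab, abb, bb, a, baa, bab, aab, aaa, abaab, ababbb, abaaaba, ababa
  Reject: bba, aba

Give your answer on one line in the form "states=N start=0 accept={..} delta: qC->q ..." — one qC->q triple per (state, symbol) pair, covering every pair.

Fold the examples into a partial DFA from state 0: repeatedly fix the first undefined (state, symbol) met by the shortest-then-alphabetical prefix, trying targets in increasing order and rejecting any under which an Accept and a Reject string meet in one state with the same remainder; add a state when all current targets are rejected. Accepting states are where Accept strings end.
a: 0a undefined. 0a->0: no, ba/aba meet in 0 with "ba" left. Open state 1: 0a->1.
b: 0b undefined. 0b->0: no, ba/bba meet in 1. 0b->1: ok.
aa: 1a undefined. 1a->0: ok.
ab: 1b undefined. 1b->0: no, bbb/bba meet in 1. 1b->1: no, ba/bba meet in 0. Open state 2: 1b->2.
aba: 2a undefined. 2a->0: no, ba/bba meet in 0. 2a->1: no, b/bba meet in 1. 2a->2: no, ab/bba meet in 2. Open state 3: 2a->3.
abb: 2b undefined. 2b->0: ok.
abaa: 3a undefined. 3a->0: no, abaaaba/bba meet in 3. 3a->1: ok.
abab: 3b undefined. 3b->0: ok.
All examples now run through 4 states with every (state, symbol) defined. Accept strings end in {0,1,2}, Reject strings end in {3}; accept={0,1,2}.

states=4 start=0 accept={0,1,2} delta: 0a->1 0b->1 1a->0 1b->2 2a->3 2b->0 3a->1 3b->0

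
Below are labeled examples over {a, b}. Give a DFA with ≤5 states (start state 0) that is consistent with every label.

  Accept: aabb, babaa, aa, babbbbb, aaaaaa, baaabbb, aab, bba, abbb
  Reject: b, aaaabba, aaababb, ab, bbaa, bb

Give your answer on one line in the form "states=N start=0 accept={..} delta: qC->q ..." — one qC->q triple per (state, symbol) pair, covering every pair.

states=4 start=0 accept={0,2} delta: 0a->1 0b->1 1a->2 1b->3 2a->1 2b->2 3a->0 3b->2

Grow the machine one transition at a time. Run the examples from 0; the earliest place one falls off (shortest prefix, ties alphabetical) gets sent to the lowest-numbered state that keeps every Accept/Reject pair distinguishable — a pair clashes when both reach the same state with identical unread suffix — and to a fresh state only if none does.
a: 0a undefined. 0a->0: no, aabb/bb meet in 0 with "bb" left. Open state 1: 0a->1.
b: 0b undefined. 0b->0: no, aa/bbaa meet in 1 with "a" left. 0b->1: ok.
aa: 1a undefined. 1a->0: no, aabb/ab meet in 1 with "b" left. 1a->1: no, babaa/bbaa meet in 1 with "baa" left. Open state 2: 1a->2.
ab: 1b undefined. 1b->0: no, aa/bbaa meet in 2. 1b->1: no, abbb/b meet in 1. 1b->2: no, aa/ab meet in 2. Open state 3: 1b->3.
aaa: 2a undefined. 2a->0: no, aabb/aaababb meet in 2 with "bb" left. 2a->1: ok.
aab: 2b undefined. 2b->0: no, aabb/b meet in 1. 2b->1: no, aabb/ab meet in 3. 2b->2: ok.
abb: 3b undefined. 3b->0: no, abbb/b meet in 1. 3b->1: no, abbb/ab meet in 3. 3b->2: ok.
bba: 3a undefined. 3a->0: ok.
All examples now run through 4 states with every (state, symbol) defined. Accept strings end in {0,2}, Reject strings end in {1,3}; accept={0,2}.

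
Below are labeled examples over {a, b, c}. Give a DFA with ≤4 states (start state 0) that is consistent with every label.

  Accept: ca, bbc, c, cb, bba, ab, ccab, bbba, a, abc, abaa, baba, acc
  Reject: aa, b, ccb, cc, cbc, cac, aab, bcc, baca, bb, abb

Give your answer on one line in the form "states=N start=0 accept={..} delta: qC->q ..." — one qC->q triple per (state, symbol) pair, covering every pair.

states=4 start=0 accept={1,2,3} delta: 0a->1 0b->0 0c->2 1a->0 1b->3 1c->1 2a->2 2b->2 2c->0 3a->2 3b->0 3c->1

State merging on the prefix tree: take the shortest (then alphabetical) example prefix whose next move is undefined and point that move at state 0, else 1, else 2, ...; a target is out if some Accept/Reject pair would then sit in one state with the same input left (inseparable). If every existing state is out, open a new one.
a: 0a undefined. 0a->0: no, ab/b meet in 0 with "b" left. Open state 1: 0a->1.
b: 0b undefined. 0b->0: ok.
c: 0c undefined. 0c->0: no, bbc/b meet in 0. 0c->1: no, ca/aa meet in 1 with "a" left. Open state 2: 0c->2.
aa: 1a undefined. 1a->0: ok.
ab: 1b undefined. 1b->0: no, ab/aa meet in 0. 1b->1: no, bba/abb meet in 1. 1b->2: no, cb/abb meet in 2 with "b" left. Open state 3: 1b->3.
ac: 1c undefined. 1c->0: no, bba/baca meet in 1. 1c->1: ok.
ca: 2a undefined. 2a->0: no, ca/aa meet in 0. 2a->1: no, ca/cac meet in 1. 2a->2: ok.
cb: 2b undefined. 2b->0: no, ca/cbc meet in 2. 2b->1: no, cb/cbc meet in 1. 2b->2: ok.
cc: 2c undefined. 2c->0: ok.
aba: 3a undefined. 3a->0: no, baba/aa meet in 0. 3a->1: no, abaa/aa meet in 0. 3a->2: ok.
abb: 3b undefined. 3b->0: ok.
abc: 3c undefined. 3c->0: no, abc/aa meet in 0. 3c->1: ok.
All examples now run through 4 states with every (state, symbol) defined. Accept strings end in {1,2,3}, Reject strings end in {0}; accept={1,2,3}.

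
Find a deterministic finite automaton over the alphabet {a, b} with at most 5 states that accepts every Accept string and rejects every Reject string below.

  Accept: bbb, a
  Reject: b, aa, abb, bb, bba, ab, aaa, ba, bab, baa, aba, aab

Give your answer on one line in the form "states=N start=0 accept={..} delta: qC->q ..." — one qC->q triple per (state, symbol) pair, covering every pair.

State merging on the prefix tree: take the shortest (then alphabetical) example prefix whose next move is undefined and point that move at state 0, else 1, else 2, ...; a target is out if some Accept/Reject pair would then sit in one state with the same input left (inseparable). If every existing state is out, open a new one.
a: 0a undefined. 0a->0: no, a/aa meet in 0. Open state 1: 0a->1.
b: 0b undefined. 0b->0: no, bbb/b meet in 0. 0b->1: no, bbb/abb meet in 1 with "bb" left. Open state 2: 0b->2.
aa: 1a undefined. 1a->0: no, a/aaa meet in 1. 1a->1: no, a/aa meet in 1. 1a->2: ok.
ab: 1b undefined. 1b->0: no, a/aba meet in 1. 1b->1: no, a/abb meet in 1. 1b->2: ok.
ba: 2a undefined. 2a->0: no, a/baa meet in 1. 2a->1: no, a/aaa meet in 1. 2a->2: ok.
bb: 2b undefined. 2b->0: no, bbb/b meet in 2. 2b->1: no, bbb/b meet in 2. 2b->2: no, bbb/b meet in 2. Open state 3: 2b->3.
bba: 3a undefined. 3a->0: ok.
bbb: 3b undefined. 3b->0: no, bbb/bba meet in 0. 3b->1: ok.
All examples now run through 4 states with every (state, symbol) defined. Accept strings end in {1}, Reject strings end in {0,2,3}; accept={1}.

states=4 start=0 accept={1} delta: 0a->1 0b->2 1a->2 1b->2 2a->2 2b->3 3a->0 3b->1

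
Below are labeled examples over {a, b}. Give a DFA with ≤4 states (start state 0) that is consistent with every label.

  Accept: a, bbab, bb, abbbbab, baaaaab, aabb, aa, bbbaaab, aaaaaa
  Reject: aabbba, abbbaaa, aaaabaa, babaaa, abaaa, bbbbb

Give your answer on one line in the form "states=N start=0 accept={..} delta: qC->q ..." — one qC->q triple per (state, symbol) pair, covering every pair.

states=3 start=0 accept={0,2} delta: 0a->0 0b->1 1a->1 1b->2 2a->1 2b->1

Fold the examples into a partial DFA from state 0: repeatedly fix the first undefined (state, symbol) met by the shortest-then-alphabetical prefix, trying targets in increasing order and rejecting any under which an Accept and a Reject string meet in one state with the same remainder; add a state when all current targets are rejected. Accepting states are where Accept strings end.
a: 0a undefined. 0a->0: ok.
b: 0b undefined. 0b->0: no, a/aabbba meet in 0. Open state 1: 0b->1.
ba: 1a undefined. 1a->0: no, a/aaaabaa meet in 0. 1a->1: ok.
bb: 1b undefined. 1b->0: no, a/babaaa meet in 0. 1b->1: no, bbab/aabbba meet in 1. Open state 2: 1b->2.
bba: 2a undefined. 2a->0: no, a/babaaa meet in 0. 2a->1: ok.
bbb: 2b undefined. 2b->0: no, a/aabbba meet in 0. 2b->1: ok.
All examples now run through 3 states with every (state, symbol) defined. Accept strings end in {0,2}, Reject strings end in {1}; accept={0,2}.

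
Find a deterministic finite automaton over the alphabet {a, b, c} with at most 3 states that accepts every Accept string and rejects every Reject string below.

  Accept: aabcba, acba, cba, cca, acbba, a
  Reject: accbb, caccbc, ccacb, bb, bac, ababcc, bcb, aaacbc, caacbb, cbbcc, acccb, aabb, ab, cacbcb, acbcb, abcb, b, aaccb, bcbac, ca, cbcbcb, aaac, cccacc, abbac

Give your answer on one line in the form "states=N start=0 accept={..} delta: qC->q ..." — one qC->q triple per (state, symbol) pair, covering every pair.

State merging on the prefix tree: take the shortest (then alphabetical) example prefix whose next move is undefined and point that move at state 0, else 1, else 2, ...; a target is out if some Accept/Reject pair would then sit in one state with the same input left (inseparable). If every existing state is out, open a new one.
a: 0a undefined. 0a->0: ok.
b: 0b undefined. 0b->0: no, a/bb meet in 0. Open state 1: 0b->1.
c: 0c undefined. 0c->0: no, cca/ca meet in 0. 0c->1: ok.
ba: 1a undefined. 1a->0: no, a/ca meet in 0. 1a->1: ok.
bb: 1b undefined. 1b->0: no, acba/bb meet in 0. 1b->1: no, acba/bb meet in 1. Open state 2: 1b->2.
bc: 1c undefined. 1c->0: no, aabcba/bcb meet in 1. 1c->1: no, cca/bac meet in 1. 1c->2: ok.
bcb: 2b undefined. 2b->0: no, aabcba/bcb meet in 0. 2b->1: no, aabcba/bcb meet in 1. 2b->2: ok.
cba: 2a undefined. 2a->0: ok.
cbc: 2c undefined. 2c->0: no, aabcba/aaacbc meet in 0. 2c->1: ok.
All examples now run through 3 states with every (state, symbol) defined. Accept strings end in {0}, Reject strings end in {1,2}; accept={0}.

states=3 start=0 accept={0} delta: 0a->0 0b->1 0c->1 1a->1 1b->2 1c->2 2a->0 2b->2 2c->1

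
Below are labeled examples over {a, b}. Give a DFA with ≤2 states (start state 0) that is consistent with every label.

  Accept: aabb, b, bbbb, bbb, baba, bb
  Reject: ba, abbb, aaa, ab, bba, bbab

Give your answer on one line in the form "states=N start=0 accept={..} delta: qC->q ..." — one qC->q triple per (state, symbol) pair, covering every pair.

states=2 start=0 accept={0} delta: 0a->1 0b->0 1a->0 1b->1

Grow the machine one transition at a time. Run the examples from 0; the earliest place one falls off (shortest prefix, ties alphabetical) gets sent to the lowest-numbered state that keeps every Accept/Reject pair distinguishable — a pair clashes when both reach the same state with identical unread suffix — and to a fresh state only if none does.
a: 0a undefined. 0a->0: no, b/ab meet in 0 with "b" left. Open state 1: 0a->1.
b: 0b undefined. 0b->0: ok.
aa: 1a undefined. 1a->0: ok.
ab: 1b undefined. 1b->0: no, aabb/abbb meet in 0. 1b->1: ok.
All examples now run through 2 states with every (state, symbol) defined. Accept strings end in {0}, Reject strings end in {1}; accept={0}.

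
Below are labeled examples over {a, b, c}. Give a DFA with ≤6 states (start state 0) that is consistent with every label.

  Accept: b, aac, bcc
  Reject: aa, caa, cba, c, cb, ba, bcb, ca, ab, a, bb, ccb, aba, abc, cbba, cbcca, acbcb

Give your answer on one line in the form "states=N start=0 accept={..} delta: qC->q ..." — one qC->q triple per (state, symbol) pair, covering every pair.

Grow the machine one transition at a time. Run the examples from 0; the earliest place one falls off (shortest prefix, ties alphabetical) gets sent to the lowest-numbered state that keeps every Accept/Reject pair distinguishable — a pair clashes when both reach the same state with identical unread suffix — and to a fresh state only if none does.
a: 0a undefined. 0a->0: no, b/ab meet in 0 with "b" left. Open state 1: 0a->1.
b: 0b undefined. 0b->0: no, b/bb meet in 0. 0b->1: no, b/a meet in 1. Open state 2: 0b->2.
c: 0c undefined. 0c->0: no, b/cb meet in 2. 0c->1: ok.
aa: 1a undefined. 1a->0: no, aac/caa meet in 1. 1a->1: ok.
ab: 1b undefined. 1b->0: ok.
ac: 1c undefined. 1c->0: no, b/ccb meet in 2. 1c->1: no, aac/aa meet in 1. 1c->2: ok.
ba: 2a undefined. 2a->0: ok.
bb: 2b undefined. 2b->0: ok.
bc: 2c undefined. 2c->0: no, b/bcb meet in 2. 2c->1: ok.
All examples now run through 3 states with every (state, symbol) defined. Accept strings end in {2}, Reject strings end in {0,1}; accept={2}.

states=3 start=0 accept={2} delta: 0a->1 0b->2 0c->1 1a->1 1b->0 1c->2 2a->0 2b->0 2c->1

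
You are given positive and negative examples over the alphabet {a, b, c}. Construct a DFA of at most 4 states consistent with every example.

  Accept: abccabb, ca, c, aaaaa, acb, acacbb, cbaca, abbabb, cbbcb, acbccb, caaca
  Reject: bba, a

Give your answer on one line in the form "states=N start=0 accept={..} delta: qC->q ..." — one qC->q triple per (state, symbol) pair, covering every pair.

Grow the machine one transition at a time. Run the examples from 0; the earliest place one falls off (shortest prefix, ties alphabetical) gets sent to the lowest-numbered state that keeps every Accept/Reject pair distinguishable — a pair clashes when both reach the same state with identical unread suffix — and to a fresh state only if none does.
a: 0a undefined. 0a->0: no, aaaaa/a meet in 0. Open state 1: 0a->1.
b: 0b undefined. 0b->0: ok.
c: 0c undefined. 0c->0: no, ca/bba meet in 1. 0c->1: no, c/bba meet in 1. Open state 2: 0c->2.
aa: 1a undefined. 1a->0: no, aaaaa/bba meet in 1. 1a->1: no, aaaaa/bba meet in 1. 1a->2: ok.
ab: 1b undefined. 1b->0: ok.
ac: 1c undefined. 1c->0: ok.
ca: 2a undefined. 2a->0: no, caaca/bba meet in 1. 2a->1: no, ca/bba meet in 1. 2a->2: ok.
cb: 2b undefined. 2b->0: no, cbaca/bba meet in 1. 2b->1: no, cbbcb/bba meet in 1. 2b->2: ok.
abcc: 2c undefined. 2c->0: no, cbaca/bba meet in 1. 2c->1: ok.
All examples now run through 3 states with every (state, symbol) defined. Accept strings end in {0,2}, Reject strings end in {1}; accept={0,2}.

states=3 start=0 accept={0,2} delta: 0a->1 0b->0 0c->2 1a->2 1b->0 1c->0 2a->2 2b->2 2c->1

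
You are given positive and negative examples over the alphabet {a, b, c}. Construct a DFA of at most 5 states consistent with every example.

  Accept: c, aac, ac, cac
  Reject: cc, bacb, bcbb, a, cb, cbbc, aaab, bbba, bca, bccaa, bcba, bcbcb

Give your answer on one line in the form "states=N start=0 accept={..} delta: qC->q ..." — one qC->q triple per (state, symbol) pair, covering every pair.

Grow the machine one transition at a time. Run the examples from 0; the earliest place one falls off (shortest prefix, ties alphabetical) gets sent to the lowest-numbered state that keeps every Accept/Reject pair distinguishable — a pair clashes when both reach the same state with identical unread suffix — and to a fresh state only if none does.
a: 0a undefined. 0a->0: ok.
b: 0b undefined. 0b->0: ok.
c: 0c undefined. 0c->0: no, c/cc meet in 0. Open state 1: 0c->1.
ca: 1a undefined. 1a->0: ok.
cb: 1b undefined. 1b->0: no, c/cbbc meet in 1. 1b->1: no, c/bacb meet in 1. Open state 2: 1b->2.
cc: 1c undefined. 1c->0: ok.
cbb: 2b undefined. 2b->0: no, c/cbbc meet in 1. 2b->1: no, c/bcbb meet in 1. 2b->2: ok.
bcba: 2a undefined. 2a->0: ok.
bcbc: 2c undefined. 2c->0: ok.
All examples now run through 3 states with every (state, symbol) defined. Accept strings end in {1}, Reject strings end in {0,2}; accept={1}.

states=3 start=0 accept={1} delta: 0a->0 0b->0 0c->1 1a->0 1b->2 1c->0 2a->0 2b->2 2c->0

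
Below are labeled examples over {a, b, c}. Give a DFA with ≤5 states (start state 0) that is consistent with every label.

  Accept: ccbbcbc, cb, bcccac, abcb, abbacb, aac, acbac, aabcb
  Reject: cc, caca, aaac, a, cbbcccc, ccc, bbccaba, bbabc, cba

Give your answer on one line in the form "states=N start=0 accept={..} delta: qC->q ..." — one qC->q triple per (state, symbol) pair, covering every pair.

states=5 start=0 accept={0,4} delta: 0a->1 0b->0 0c->1 1a->2 1b->0 1c->3 2a->0 2b->0 2c->0 3a->0 3b->4 3c->1 4a->2 4b->1 4c->0

Fold the examples into a partial DFA from state 0: repeatedly fix the first undefined (state, symbol) met by the shortest-then-alphabetical prefix, trying targets in increasing order and rejecting any under which an Accept and a Reject string meet in one state with the same remainder; add a state when all current targets are rejected. Accepting states are where Accept strings end.
a: 0a undefined. 0a->0: no, aac/aaac meet in 0 with "c" left. Open state 1: 0a->1.
b: 0b undefined. 0b->0: ok.
c: 0c undefined. 0c->0: no, ccbbcbc/cc meet in 0. 0c->1: ok.
aa: 1a undefined. 1a->0: no, aac/a meet in 1. 1a->1: no, aac/cc meet in 1 with "c" left. Open state 2: 1a->2.
ab: 1b undefined. 1b->0: ok.
ac: 1c undefined. 1c->0: no, ccbbcbc/a meet in 1. 1c->1: no, ccbbcbc/cc meet in 1. 1c->2: no, aac/ccc meet in 2 with "c" left. Open state 3: 1c->3.
aaa: 2a undefined. 2a->0: ok.
aab: 2b undefined. 2b->0: ok.
aac: 2c undefined. 2c->0: ok.
acb: 3b undefined. 3b->0: no, ccbbcbc/caca meet in 1. 3b->1: no, ccbbcbc/caca meet in 1. 3b->2: no, ccbbcbc/caca meet in 1. 3b->3: no, abbacb/cc meet in 3. Open state 4: 3b->4.
ccc: 3c undefined. 3c->0: no, cb/ccc meet in 0. 3c->1: ok.
acba: 4a undefined. 4a->0: no, acbac/caca meet in 1. 4a->1: no, acbac/cc meet in 3. 4a->2: ok.
ccbb: 4b undefined. 4b->0: no, ccbbcbc/caca meet in 1. 4b->1: ok.
bbcca: 3a undefined. 3a->0: ok.
ccbbcbc: 4c undefined. 4c->0: ok.
All examples now run through 5 states with every (state, symbol) defined. Accept strings end in {0,4}, Reject strings end in {1,3}; accept={0,4}.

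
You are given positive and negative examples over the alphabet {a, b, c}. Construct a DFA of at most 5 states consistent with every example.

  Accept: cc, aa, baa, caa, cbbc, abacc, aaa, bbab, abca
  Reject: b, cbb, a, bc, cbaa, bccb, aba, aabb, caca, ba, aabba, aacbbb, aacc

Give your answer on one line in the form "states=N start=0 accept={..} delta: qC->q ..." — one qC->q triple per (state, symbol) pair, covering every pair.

State merging on the prefix tree: take the shortest (then alphabetical) example prefix whose next move is undefined and point that move at state 0, else 1, else 2, ...; a target is out if some Accept/Reject pair would then sit in one state with the same input left (inseparable). If every existing state is out, open a new one.
a: 0a undefined. 0a->0: no, cc/aacc meet in 0 with "cc" left. Open state 1: 0a->1.
b: 0b undefined. 0b->0: ok.
c: 0c undefined. 0c->0: no, cc/b meet in 0. 0c->1: ok.
aa: 1a undefined. 1a->0: no, cc/aacc meet in 1 with "c" left. 1a->1: no, aa/a meet in 1. Open state 2: 1a->2.
ab: 1b undefined. 1b->0: no, aa/cbaa meet in 2. 1b->1: no, aa/aba meet in 2. 1b->2: no, caa/aba meet in 2 with "a" left. Open state 3: 1b->3.
cc: 1c undefined. 1c->0: no, cc/b meet in 0. 1c->1: no, cc/a meet in 1. 1c->2: ok.
aaa: 2a undefined. 2a->0: no, caa/b meet in 0. 2a->1: no, caa/a meet in 1. 2a->2: ok.
aab: 2b undefined. 2b->0: ok.
aac: 2c undefined. 2c->0: ok.
aba: 3a undefined. 3a->0: ok.
abc: 3c undefined. 3c->0: no, abca/a meet in 1. 3c->1: ok.
cbb: 3b undefined. 3b->0: no, cbbc/a meet in 1. 3b->1: ok.
All examples now run through 4 states with every (state, symbol) defined. Accept strings end in {2,3}, Reject strings end in {0,1}; accept={2,3}.

states=4 start=0 accept={2,3} delta: 0a->1 0b->0 0c->1 1a->2 1b->3 1c->2 2a->2 2b->0 2c->0 3a->0 3b->1 3c->1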